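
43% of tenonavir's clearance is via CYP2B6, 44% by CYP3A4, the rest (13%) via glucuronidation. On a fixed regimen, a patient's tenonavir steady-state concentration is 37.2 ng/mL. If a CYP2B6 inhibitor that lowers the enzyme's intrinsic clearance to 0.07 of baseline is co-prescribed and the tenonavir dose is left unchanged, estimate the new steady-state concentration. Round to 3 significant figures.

CYP2B6: 0.43 × 0.07 = 0.0301
CYP3A4: 0.44 (unchanged)
Other: 0.13 (unchanged)
New clearance relative to baseline: 0.0301 + 0.44 + 0.13 = 0.6001.
With dosing unchanged, steady-state concentration scales as 1/CL: 37.2 / 0.6001 = 62.0 ng/mL.

62.0 ng/mL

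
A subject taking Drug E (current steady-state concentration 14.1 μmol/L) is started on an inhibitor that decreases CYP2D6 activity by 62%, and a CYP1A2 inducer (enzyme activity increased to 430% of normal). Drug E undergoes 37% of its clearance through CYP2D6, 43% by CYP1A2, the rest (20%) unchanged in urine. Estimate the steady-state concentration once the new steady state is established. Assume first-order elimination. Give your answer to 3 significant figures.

6.44 μmol/L

CYP2D6: 0.37 × 0.38 = 0.1406
CYP1A2: 0.43 × 4.3 = 1.849
Other: 0.2 (unchanged)
New clearance relative to baseline: 0.1406 + 1.849 + 0.2 = 2.1896.
Steady-state concentration ∝ 1/CL: new value = 14.1 / 2.1896 = 6.44 μmol/L.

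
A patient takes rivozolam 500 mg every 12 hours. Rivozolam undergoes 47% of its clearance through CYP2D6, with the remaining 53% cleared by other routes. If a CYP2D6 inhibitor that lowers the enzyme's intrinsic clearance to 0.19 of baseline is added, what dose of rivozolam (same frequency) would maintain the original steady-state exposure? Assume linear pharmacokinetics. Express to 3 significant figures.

310 mg

The CYP2D6 pathway (47% of clearance) is reduced to 0.19× activity: 0.47 × 0.19 = 0.0893.
Non-CYP routes (53%) are unchanged.
Relative clearance = 0.0893 + 0.53 = 0.6193.
Css,avg = (dose rate)/CL, so holding Css fixed requires dose ∝ CL: 500 × 0.6193 = 310 mg.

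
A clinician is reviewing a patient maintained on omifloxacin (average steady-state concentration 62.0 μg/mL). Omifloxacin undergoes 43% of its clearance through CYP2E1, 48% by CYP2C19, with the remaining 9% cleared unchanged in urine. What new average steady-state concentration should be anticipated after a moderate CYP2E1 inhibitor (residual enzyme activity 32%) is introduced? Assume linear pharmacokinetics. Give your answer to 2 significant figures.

88 μg/mL

The CYP2E1 pathway (43% of clearance) is reduced to 0.32× activity: 0.43 × 0.32 = 0.1376.
CYP2C19 (48%) and the residual 9% are unaffected.
New clearance relative to baseline: 0.1376 + 0.48 + 0.09 = 0.7076.
With dosing unchanged, average steady-state concentration scales as 1/CL: 62.0 / 0.7076 = 88 μg/mL.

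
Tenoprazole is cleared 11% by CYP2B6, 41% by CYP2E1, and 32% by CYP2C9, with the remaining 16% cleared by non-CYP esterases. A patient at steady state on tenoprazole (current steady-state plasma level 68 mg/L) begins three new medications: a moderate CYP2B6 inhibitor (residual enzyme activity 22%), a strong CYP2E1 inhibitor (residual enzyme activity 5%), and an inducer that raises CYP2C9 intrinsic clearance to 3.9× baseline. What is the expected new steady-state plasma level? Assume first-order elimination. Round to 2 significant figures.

47 mg/L

CYP2B6: 0.11 × 0.22 = 0.0242
CYP2E1: 0.41 × 0.05 = 0.0205
CYP2C9: 0.32 × 3.9 = 1.248
Other: 0.16 (unchanged)
New clearance relative to baseline: 0.0242 + 0.0205 + 1.248 + 0.16 = 1.4527.
Steady-state plasma level ∝ 1/CL: new value = 68 / 1.4527 = 47 mg/L.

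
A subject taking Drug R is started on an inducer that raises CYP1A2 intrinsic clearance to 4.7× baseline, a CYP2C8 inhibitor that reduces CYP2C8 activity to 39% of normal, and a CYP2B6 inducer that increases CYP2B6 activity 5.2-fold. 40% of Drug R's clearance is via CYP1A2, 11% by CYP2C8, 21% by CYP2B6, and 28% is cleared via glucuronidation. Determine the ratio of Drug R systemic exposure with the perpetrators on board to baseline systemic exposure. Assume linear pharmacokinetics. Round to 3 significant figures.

The CYP1A2 pathway (40% of clearance) rises to 4.7× activity: 0.4 × 4.7 = 1.88.
The CYP2C8 pathway (11% of clearance) drops to 0.39× activity: 0.11 × 0.39 = 0.0429.
The CYP2B6 pathway (21% of clearance) increases to 5.2× activity: 0.21 × 5.2 = 1.092.
Non-CYP routes (28%) are unchanged.
CL_new/CL_old = 1.88 + 0.0429 + 1.092 + 0.28 = 3.2949.
Systemic exposure ∝ 1/CL: fold-change = 1 / 3.2949 = 0.303.

0.303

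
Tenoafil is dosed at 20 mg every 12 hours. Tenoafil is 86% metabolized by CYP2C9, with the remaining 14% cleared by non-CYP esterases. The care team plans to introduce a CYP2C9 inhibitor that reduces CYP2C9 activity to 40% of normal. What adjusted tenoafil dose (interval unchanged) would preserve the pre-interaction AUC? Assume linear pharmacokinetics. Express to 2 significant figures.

The CYP2C9 pathway (86% of clearance) is reduced to 0.4× activity: 0.86 × 0.4 = 0.344.
Non-CYP routes (14%) are unchanged.
CL_new/CL_old = 0.344 + 0.14 = 0.484.
Exposure is unchanged when dose changes in proportion to clearance. New dose = 20 mg × 0.484 = 9.7 mg.

9.7 mg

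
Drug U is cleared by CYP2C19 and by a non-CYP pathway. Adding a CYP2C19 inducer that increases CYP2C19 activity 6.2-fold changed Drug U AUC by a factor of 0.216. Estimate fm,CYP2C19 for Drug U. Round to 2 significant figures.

Call the CYP2C19 fraction fm. After the interaction, CL_new/CL_old = fm × 6.2 + (1 − fm).
AUC ratio = 1 / (new CL fraction), so new CL fraction = 1 / 0.216 = 4.63.
fm × 6.2 + 1 − fm = 4.63  ⇒  fm × (6.2 − 1) = 3.63  ⇒  fm = 0.70.

0.70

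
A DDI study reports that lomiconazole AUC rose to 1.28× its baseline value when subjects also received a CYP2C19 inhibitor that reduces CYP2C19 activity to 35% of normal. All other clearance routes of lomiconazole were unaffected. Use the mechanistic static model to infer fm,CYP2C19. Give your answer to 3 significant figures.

Call the CYP2C19 fraction fm. After the interaction, CL_new/CL_old = fm × 0.35 + (1 − fm).
AUC ratio = 1 / (new CL fraction), so new CL fraction = 1 / 1.28 = 0.7812.
fm × 0.35 + 1 − fm = 0.7812  ⇒  fm × (0.35 − 1) = −0.2188  ⇒  fm = 0.337.

0.337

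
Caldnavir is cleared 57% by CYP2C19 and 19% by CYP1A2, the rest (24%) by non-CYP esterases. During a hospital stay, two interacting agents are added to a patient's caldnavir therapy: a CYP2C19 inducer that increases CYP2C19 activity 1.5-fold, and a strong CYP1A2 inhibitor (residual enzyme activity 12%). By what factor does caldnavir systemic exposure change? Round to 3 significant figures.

0.895

The CYP2C19 pathway (57% of clearance) increases to 1.5× activity: 0.57 × 1.5 = 0.855.
The CYP1A2 pathway (19% of clearance) is reduced to 0.12× activity: 0.19 × 0.12 = 0.0228.
The remaining 24% of clearance is unaffected.
New clearance relative to baseline: 0.855 + 0.0228 + 0.24 = 1.1178.
Systemic exposure ∝ 1/CL: fold-change = 1 / 1.1178 = 0.895.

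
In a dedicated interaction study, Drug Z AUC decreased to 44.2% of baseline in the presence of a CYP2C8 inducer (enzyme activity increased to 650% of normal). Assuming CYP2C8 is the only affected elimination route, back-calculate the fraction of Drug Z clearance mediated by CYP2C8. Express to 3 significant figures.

Let x = fm,CYP2C8. Because AUC ∝ 1/CL, relative clearance rose to 1/0.442 = 2.262.
Setting x·6.5 + (1 − x) = 2.262 and solving: x = (2.262 − 1)/(6.5 − 1) = 0.230.

0.230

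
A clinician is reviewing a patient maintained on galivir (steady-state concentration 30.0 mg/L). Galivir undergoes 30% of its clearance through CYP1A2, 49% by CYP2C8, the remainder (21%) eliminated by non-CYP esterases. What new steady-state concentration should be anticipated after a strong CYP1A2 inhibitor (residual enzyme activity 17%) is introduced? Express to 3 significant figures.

The CYP1A2 pathway (30% of clearance) falls to 0.17× activity: 0.3 × 0.17 = 0.051.
CYP2C8 (49%) and the residual 21% are unaffected.
New clearance relative to baseline: 0.051 + 0.49 + 0.21 = 0.751.
Steady-state concentration ∝ 1/CL, so new value = 30.0 / 0.751 = 39.9 mg/L.

39.9 mg/L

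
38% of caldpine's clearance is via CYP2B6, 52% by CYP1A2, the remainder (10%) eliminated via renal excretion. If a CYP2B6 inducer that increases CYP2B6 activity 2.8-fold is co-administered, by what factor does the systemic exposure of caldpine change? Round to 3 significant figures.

0.594

The CYP2B6 pathway (38% of clearance) increases to 2.8× activity: 0.38 × 2.8 = 1.064.
CYP1A2 (52%) and the residual 10% are unaffected.
New clearance relative to baseline: 1.064 + 0.52 + 0.1 = 1.684.
Since systemic exposure ∝ 1/CL, the ratio is 1 / 1.684 = 0.594.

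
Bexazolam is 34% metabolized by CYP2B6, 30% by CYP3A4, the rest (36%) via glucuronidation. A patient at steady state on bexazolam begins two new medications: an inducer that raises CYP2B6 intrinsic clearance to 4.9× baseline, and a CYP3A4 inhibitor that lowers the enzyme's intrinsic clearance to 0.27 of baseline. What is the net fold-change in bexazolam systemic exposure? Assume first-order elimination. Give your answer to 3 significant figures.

CYP2B6: 0.34 × 4.9 = 1.666
CYP3A4: 0.3 × 0.27 = 0.081
Other: 0.36 (unchanged)
New clearance relative to baseline: 1.666 + 0.081 + 0.36 = 2.107.
Because systemic exposure varies inversely with clearance, the combined effect is 1 / 2.107 = 0.475.

0.475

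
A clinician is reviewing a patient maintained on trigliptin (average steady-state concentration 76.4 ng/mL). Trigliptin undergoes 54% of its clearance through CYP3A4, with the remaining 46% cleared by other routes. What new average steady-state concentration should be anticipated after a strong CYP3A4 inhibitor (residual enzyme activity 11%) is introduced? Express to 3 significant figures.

CYP3A4: 0.54 × 0.11 = 0.0594
Other: 0.46 (unchanged)
Relative clearance = 0.0594 + 0.46 = 0.5194.
New average steady-state concentration = baseline ÷ relative clearance = 76.4 / 0.5194 = 147 ng/mL.

147 ng/mL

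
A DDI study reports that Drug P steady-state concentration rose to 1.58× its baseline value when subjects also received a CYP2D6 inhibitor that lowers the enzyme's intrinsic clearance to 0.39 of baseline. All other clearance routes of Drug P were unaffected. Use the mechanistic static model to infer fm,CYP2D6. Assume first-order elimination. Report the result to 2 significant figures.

0.60

Call the CYP2D6 fraction fm. After the interaction, CL_new/CL_old = fm × 0.39 + (1 − fm).
Steady-state concentration ratio = 1 / (new CL fraction), so new CL fraction = 1 / 1.58 = 0.6329.
fm × 0.39 + 1 − fm = 0.6329  ⇒  fm × (0.39 − 1) = −0.3671  ⇒  fm = 0.60.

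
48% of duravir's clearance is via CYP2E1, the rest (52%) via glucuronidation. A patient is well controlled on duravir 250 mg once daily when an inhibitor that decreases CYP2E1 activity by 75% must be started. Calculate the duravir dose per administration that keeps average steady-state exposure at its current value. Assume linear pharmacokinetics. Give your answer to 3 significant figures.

CYP2E1: 0.48 × 0.25 = 0.12
Other: 0.52 (unchanged)
New clearance relative to baseline: 0.12 + 0.52 = 0.64.
Css,avg = (dose rate)/CL, so holding Css fixed requires dose ∝ CL: 250 × 0.64 = 160 mg.

160 mg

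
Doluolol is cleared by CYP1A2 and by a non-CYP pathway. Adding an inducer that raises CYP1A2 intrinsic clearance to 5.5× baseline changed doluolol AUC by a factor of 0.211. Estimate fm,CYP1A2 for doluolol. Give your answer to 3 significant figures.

Write x for the fraction cleared via CYP1A2. The observed AUC change means clearance rose to 1/0.211 = 4.739 of baseline.
Setting x·5.5 + (1 − x) = 4.739 and solving: x = (4.739 − 1)/(5.5 − 1) = 0.831.

0.831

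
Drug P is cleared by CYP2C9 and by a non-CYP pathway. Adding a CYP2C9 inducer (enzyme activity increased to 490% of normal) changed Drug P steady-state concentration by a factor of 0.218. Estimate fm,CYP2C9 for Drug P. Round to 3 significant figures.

0.920

Let fm be the CYP2C9 fraction. New clearance relative to baseline = fm × 4.9 + (1 − fm).
Steady-state concentration ratio = 1 / (new CL fraction), so new CL fraction = 1 / 0.218 = 4.587.
fm × 4.9 + 1 − fm = 4.587  ⇒  fm × (4.9 − 1) = 3.587  ⇒  fm = 0.920.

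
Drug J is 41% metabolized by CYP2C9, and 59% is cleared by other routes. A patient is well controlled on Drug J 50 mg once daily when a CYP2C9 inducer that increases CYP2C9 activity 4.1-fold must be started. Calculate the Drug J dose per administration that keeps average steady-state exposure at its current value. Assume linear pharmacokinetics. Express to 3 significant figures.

114 mg

The CYP2C9 pathway (41% of clearance) is boosted to 4.1× activity: 0.41 × 4.1 = 1.681.
The remaining 59% of clearance is unaffected.
CL_new/CL_old = 1.681 + 0.59 = 2.271.
To maintain the same steady-state level, dose must scale with clearance: new dose = 50 × 2.271 = 114 mg.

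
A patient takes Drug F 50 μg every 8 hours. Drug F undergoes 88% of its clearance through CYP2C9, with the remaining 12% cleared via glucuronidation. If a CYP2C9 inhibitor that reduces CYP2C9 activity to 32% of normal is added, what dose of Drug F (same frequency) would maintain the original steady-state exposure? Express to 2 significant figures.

The CYP2C9 pathway (88% of clearance) drops to 0.32× activity: 0.88 × 0.32 = 0.2816.
The remaining 12% of clearance is unaffected.
CL_new/CL_old = 0.2816 + 0.12 = 0.4016.
To maintain the same steady-state level, dose must scale with clearance: new dose = 50 × 0.4016 = 20 μg.

20 μg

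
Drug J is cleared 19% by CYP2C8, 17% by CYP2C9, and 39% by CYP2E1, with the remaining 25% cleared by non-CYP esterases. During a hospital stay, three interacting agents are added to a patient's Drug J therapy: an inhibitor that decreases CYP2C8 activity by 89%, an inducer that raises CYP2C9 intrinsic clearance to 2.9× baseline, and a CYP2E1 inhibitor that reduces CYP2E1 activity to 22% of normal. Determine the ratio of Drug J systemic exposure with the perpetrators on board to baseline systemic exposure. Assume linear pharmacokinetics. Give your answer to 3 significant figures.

1.18

CYP2C8: 0.19 × 0.11 = 0.0209
CYP2C9: 0.17 × 2.9 = 0.493
CYP2E1: 0.39 × 0.22 = 0.0858
Other: 0.25 (unchanged)
CL_new/CL_old = 0.0209 + 0.493 + 0.0858 + 0.25 = 0.8497.
Systemic exposure ∝ 1/CL: fold-change = 1 / 0.8497 = 1.18.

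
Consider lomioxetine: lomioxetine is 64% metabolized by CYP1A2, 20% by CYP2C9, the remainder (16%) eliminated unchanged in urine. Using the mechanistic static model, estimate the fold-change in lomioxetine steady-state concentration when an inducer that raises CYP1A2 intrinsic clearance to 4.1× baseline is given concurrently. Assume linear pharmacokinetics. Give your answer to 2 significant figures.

0.34

CYP1A2: 0.64 × 4.1 = 2.624
CYP2C9: 0.2 (unchanged)
Other: 0.16 (unchanged)
CL_new/CL_old = 2.624 + 0.2 + 0.16 = 2.984.
Since steady-state concentration ∝ 1/CL, the ratio is 1 / 2.984 = 0.34.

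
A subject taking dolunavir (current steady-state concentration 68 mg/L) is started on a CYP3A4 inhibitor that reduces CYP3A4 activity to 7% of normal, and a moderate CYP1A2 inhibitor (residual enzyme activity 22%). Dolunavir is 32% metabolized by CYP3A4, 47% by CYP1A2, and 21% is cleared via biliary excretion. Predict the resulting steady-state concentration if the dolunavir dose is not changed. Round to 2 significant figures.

2.0 × 10² mg/L

The CYP3A4 pathway (32% of clearance) is reduced to 0.07× activity: 0.32 × 0.07 = 0.0224.
The CYP1A2 pathway (47% of clearance) falls to 0.22× activity: 0.47 × 0.22 = 0.1034.
Non-CYP routes (21%) are unchanged.
Relative clearance = 0.0224 + 0.1034 + 0.21 = 0.3358.
Dividing the baseline by the relative clearance: 68 / 0.3358 = 2.0 × 10² mg/L.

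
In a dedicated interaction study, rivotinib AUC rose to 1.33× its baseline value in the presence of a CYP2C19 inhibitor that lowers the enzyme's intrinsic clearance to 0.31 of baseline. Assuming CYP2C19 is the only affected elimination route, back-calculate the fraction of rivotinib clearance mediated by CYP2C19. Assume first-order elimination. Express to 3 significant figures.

0.360

Write x for the fraction cleared via CYP2C19. The observed AUC change means clearance fell to 1/1.33 = 0.7519 of baseline.
Only the CYP2C19 route changed, so 0.7519 = x·0.31 + (1 − x), giving x = 0.360.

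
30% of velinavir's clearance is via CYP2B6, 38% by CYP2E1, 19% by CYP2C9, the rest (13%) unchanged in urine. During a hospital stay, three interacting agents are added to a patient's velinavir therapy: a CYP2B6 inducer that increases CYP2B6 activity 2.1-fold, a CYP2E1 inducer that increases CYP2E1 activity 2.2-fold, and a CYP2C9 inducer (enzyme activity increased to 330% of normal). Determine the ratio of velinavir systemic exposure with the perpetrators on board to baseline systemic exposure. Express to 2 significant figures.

0.45

CYP2B6: 0.3 × 2.1 = 0.63
CYP2E1: 0.38 × 2.2 = 0.836
CYP2C9: 0.19 × 3.3 = 0.627
Other: 0.13 (unchanged)
New clearance relative to baseline: 0.63 + 0.836 + 0.627 + 0.13 = 2.223.
Systemic exposure ∝ 1/CL: fold-change = 1 / 2.223 = 0.45.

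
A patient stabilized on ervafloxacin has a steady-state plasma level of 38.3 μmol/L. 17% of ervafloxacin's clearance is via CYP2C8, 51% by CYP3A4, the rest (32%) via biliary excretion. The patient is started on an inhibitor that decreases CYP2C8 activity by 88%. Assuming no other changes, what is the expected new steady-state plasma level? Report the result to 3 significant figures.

CYP2C8: 0.17 × 0.12 = 0.0204
CYP3A4: 0.51 (unchanged)
Other: 0.32 (unchanged)
CL_new/CL_old = 0.0204 + 0.51 + 0.32 = 0.8504.
Steady-state plasma level ∝ 1/CL, so new value = 38.3 / 0.8504 = 45.0 μmol/L.

45.0 μmol/L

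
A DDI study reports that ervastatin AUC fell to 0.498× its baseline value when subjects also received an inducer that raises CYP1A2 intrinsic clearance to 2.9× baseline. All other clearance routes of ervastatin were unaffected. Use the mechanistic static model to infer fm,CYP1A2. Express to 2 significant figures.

0.53

Call the CYP1A2 fraction fm. After the interaction, CL_new/CL_old = fm × 2.9 + (1 − fm).
AUC ratio = 1 / (new CL fraction), so new CL fraction = 1 / 0.498 = 2.008.
fm × 2.9 + 1 − fm = 2.008  ⇒  fm × (2.9 − 1) = 1.008  ⇒  fm = 0.53.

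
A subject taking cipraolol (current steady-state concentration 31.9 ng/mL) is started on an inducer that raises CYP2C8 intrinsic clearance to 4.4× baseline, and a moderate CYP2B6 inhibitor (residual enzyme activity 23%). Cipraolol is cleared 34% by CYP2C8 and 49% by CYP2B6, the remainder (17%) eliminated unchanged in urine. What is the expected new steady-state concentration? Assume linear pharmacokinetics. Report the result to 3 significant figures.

CYP2C8: 0.34 × 4.4 = 1.496
CYP2B6: 0.49 × 0.23 = 0.1127
Other: 0.17 (unchanged)
Relative clearance = 1.496 + 0.1127 + 0.17 = 1.7787.
Dividing the baseline by the relative clearance: 31.9 / 1.7787 = 17.9 ng/mL.

17.9 ng/mL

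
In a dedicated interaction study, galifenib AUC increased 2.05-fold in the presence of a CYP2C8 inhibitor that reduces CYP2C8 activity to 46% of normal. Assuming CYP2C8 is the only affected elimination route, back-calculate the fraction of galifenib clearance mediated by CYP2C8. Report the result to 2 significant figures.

CL'/CL = 1 / 2.05 = 0.4878
0.46·fm + (1 − fm) = 0.4878
fm = (0.4878 − 1) / (0.46 − 1) = 0.95

0.95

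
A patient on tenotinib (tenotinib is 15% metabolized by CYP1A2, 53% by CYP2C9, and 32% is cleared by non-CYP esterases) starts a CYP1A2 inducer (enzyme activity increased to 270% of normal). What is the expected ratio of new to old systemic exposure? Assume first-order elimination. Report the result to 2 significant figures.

0.80

CYP1A2: 0.15 × 2.7 = 0.405
CYP2C9: 0.53 (unchanged)
Other: 0.32 (unchanged)
CL_new/CL_old = 0.405 + 0.53 + 0.32 = 1.255.
Systemic exposure is inversely proportional to clearance, so the fold-change is 1 / 1.255 = 0.80.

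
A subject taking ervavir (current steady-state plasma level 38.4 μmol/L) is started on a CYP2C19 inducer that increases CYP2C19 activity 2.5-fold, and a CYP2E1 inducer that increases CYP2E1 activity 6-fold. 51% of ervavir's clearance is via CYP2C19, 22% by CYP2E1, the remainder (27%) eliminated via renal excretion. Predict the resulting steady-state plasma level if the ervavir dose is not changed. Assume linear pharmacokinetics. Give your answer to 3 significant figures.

13.4 μmol/L

The CYP2C19 pathway (51% of clearance) increases to 2.5× activity: 0.51 × 2.5 = 1.275.
The CYP2E1 pathway (22% of clearance) increases to 6× activity: 0.22 × 6 = 1.32.
The remaining 27% of clearance is unaffected.
New clearance relative to baseline: 1.275 + 1.32 + 0.27 = 2.865.
New steady-state plasma level = 38.4 / 2.865 = 13.4 μmol/L (concentration scales inversely with clearance).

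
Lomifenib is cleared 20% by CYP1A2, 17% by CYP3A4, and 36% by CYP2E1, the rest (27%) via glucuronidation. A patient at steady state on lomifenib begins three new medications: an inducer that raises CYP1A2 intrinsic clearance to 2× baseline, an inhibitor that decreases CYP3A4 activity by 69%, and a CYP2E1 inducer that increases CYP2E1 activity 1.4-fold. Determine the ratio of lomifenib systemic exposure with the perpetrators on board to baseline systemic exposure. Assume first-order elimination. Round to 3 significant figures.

The CYP1A2 pathway (20% of clearance) increases to 2× activity: 0.2 × 2 = 0.4.
The CYP3A4 pathway (17% of clearance) drops to 0.31× activity: 0.17 × 0.31 = 0.0527.
The CYP2E1 pathway (36% of clearance) rises to 1.4× activity: 0.36 × 1.4 = 0.504.
The remaining 27% of clearance is unaffected.
New clearance relative to baseline: 0.4 + 0.0527 + 0.504 + 0.27 = 1.2267.
Systemic exposure ∝ 1/CL: fold-change = 1 / 1.2267 = 0.815.

0.815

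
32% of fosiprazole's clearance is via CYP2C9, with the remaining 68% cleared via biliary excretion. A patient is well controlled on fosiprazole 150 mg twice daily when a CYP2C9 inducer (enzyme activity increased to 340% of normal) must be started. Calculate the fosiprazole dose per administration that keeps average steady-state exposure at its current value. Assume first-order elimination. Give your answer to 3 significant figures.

The CYP2C9 pathway (32% of clearance) rises to 3.4× activity: 0.32 × 3.4 = 1.088.
Non-CYP routes (68%) are unchanged.
CL_new/CL_old = 1.088 + 0.68 = 1.768.
To maintain the same steady-state level, dose must scale with clearance: new dose = 150 × 1.768 = 265 mg.

265 mg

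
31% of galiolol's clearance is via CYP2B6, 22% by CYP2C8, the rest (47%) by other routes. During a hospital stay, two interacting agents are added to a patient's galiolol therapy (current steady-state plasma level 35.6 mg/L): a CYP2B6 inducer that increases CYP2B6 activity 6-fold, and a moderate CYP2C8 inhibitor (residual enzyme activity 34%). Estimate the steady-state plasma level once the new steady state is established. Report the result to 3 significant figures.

14.8 mg/L

The CYP2B6 pathway (31% of clearance) rises to 6× activity: 0.31 × 6 = 1.86.
The CYP2C8 pathway (22% of clearance) drops to 0.34× activity: 0.22 × 0.34 = 0.0748.
Non-CYP routes (47%) are unchanged.
CL_new/CL_old = 1.86 + 0.0748 + 0.47 = 2.4048.
Dividing the baseline by the relative clearance: 35.6 / 2.4048 = 14.8 mg/L.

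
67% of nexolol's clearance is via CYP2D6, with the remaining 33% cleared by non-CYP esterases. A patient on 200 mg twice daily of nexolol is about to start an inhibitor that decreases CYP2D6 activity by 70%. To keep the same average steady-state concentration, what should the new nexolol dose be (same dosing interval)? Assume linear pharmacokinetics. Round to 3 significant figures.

106 mg

The CYP2D6 pathway (67% of clearance) falls to 0.3× activity: 0.67 × 0.3 = 0.201.
Non-CYP routes (33%) are unchanged.
CL_new/CL_old = 0.201 + 0.33 = 0.531.
Css,avg = (dose rate)/CL, so holding Css fixed requires dose ∝ CL: 200 × 0.531 = 106 mg.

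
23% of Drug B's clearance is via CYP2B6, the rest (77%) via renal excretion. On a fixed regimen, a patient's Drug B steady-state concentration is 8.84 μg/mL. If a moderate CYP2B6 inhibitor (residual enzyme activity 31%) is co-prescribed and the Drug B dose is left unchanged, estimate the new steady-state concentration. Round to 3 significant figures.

10.5 μg/mL

The CYP2B6 pathway (23% of clearance) is reduced to 0.31× activity: 0.23 × 0.31 = 0.0713.
Non-CYP routes (77%) are unchanged.
New clearance relative to baseline: 0.0713 + 0.77 = 0.8413.
New steady-state concentration = baseline ÷ relative clearance = 8.84 / 0.8413 = 10.5 μg/mL.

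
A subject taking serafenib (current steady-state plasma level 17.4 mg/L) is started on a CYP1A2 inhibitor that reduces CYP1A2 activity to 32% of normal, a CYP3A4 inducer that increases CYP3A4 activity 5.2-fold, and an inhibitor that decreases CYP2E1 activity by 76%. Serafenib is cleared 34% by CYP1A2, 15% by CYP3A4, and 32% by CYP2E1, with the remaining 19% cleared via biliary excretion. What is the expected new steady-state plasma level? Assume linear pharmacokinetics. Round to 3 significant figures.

The CYP1A2 pathway (34% of clearance) drops to 0.32× activity: 0.34 × 0.32 = 0.1088.
The CYP3A4 pathway (15% of clearance) rises to 5.2× activity: 0.15 × 5.2 = 0.78.
The CYP2E1 pathway (32% of clearance) falls to 0.24× activity: 0.32 × 0.24 = 0.0768.
Non-CYP routes (19%) are unchanged.
New clearance relative to baseline: 0.1088 + 0.78 + 0.0768 + 0.19 = 1.1556.
Dividing the baseline by the relative clearance: 17.4 / 1.1556 = 15.1 mg/L.

15.1 mg/L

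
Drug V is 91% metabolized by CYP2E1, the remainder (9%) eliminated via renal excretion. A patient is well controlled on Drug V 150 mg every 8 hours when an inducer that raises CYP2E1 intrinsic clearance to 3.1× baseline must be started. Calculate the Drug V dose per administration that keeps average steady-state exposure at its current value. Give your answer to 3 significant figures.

CYP2E1: 0.91 × 3.1 = 2.821
Other: 0.09 (unchanged)
Relative clearance = 2.821 + 0.09 = 2.911.
Exposure is unchanged when dose changes in proportion to clearance. New dose = 150 mg × 2.911 = 437 mg.

437 mg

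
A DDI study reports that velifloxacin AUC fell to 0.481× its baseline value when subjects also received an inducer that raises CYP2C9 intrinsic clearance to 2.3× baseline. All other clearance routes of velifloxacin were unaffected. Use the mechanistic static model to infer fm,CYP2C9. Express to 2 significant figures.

0.83

CL'/CL = 1 / 0.481 = 2.079
2.3·fm + (1 − fm) = 2.079
fm = (2.079 − 1) / (2.3 − 1) = 0.83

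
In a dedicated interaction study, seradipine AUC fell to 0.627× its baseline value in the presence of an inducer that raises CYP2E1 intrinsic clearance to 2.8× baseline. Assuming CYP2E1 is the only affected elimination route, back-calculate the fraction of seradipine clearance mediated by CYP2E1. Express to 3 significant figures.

0.330

Write x for the fraction cleared via CYP2E1. The observed AUC change means clearance rose to 1/0.627 = 1.595 of baseline.
Only the CYP2E1 route changed, so 1.595 = x·2.8 + (1 − x), giving x = 0.330.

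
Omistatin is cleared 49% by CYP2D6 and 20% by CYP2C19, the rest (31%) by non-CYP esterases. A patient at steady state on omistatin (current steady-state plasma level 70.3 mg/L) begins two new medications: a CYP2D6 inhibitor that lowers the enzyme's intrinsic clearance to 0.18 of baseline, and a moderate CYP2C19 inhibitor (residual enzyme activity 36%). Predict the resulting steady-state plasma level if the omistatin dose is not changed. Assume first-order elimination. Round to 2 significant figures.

1.5 × 10² mg/L

CYP2D6: 0.49 × 0.18 = 0.0882
CYP2C19: 0.2 × 0.36 = 0.072
Other: 0.31 (unchanged)
CL_new/CL_old = 0.0882 + 0.072 + 0.31 = 0.4702.
Dividing the baseline by the relative clearance: 70.3 / 0.4702 = 1.5 × 10² mg/L.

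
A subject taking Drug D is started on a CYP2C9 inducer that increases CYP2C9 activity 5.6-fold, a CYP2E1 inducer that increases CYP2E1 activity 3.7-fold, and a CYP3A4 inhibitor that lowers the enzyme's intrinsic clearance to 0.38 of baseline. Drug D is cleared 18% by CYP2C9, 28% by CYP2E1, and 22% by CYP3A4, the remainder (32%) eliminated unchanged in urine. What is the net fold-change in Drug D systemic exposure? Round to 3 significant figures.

0.409

The CYP2C9 pathway (18% of clearance) increases to 5.6× activity: 0.18 × 5.6 = 1.008.
The CYP2E1 pathway (28% of clearance) rises to 3.7× activity: 0.28 × 3.7 = 1.036.
The CYP3A4 pathway (22% of clearance) falls to 0.38× activity: 0.22 × 0.38 = 0.0836.
The remaining 32% of clearance is unaffected.
New clearance relative to baseline: 1.008 + 1.036 + 0.0836 + 0.32 = 2.4476.
Net systemic exposure ratio = 1 / 2.4476 = 0.409.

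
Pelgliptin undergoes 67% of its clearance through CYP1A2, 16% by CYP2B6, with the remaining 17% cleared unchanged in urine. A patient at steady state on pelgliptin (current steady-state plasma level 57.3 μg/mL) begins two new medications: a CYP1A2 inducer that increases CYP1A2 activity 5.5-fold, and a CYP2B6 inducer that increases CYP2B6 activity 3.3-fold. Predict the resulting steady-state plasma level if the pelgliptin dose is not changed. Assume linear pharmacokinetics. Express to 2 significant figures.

13 μg/mL

CYP1A2: 0.67 × 5.5 = 3.685
CYP2B6: 0.16 × 3.3 = 0.528
Other: 0.17 (unchanged)
CL_new/CL_old = 3.685 + 0.528 + 0.17 = 4.383.
Steady-state plasma level ∝ 1/CL: new value = 57.3 / 4.383 = 13 μg/mL.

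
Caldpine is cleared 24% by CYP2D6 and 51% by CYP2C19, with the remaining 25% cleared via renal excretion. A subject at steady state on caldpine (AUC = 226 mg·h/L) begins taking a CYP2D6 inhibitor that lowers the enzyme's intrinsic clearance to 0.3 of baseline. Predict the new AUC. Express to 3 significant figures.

272 mg·h/L

CYP2D6: 0.24 × 0.3 = 0.072
CYP2C19: 0.51 (unchanged)
Other: 0.25 (unchanged)
Relative clearance = 0.072 + 0.51 + 0.25 = 0.832.
New AUC = baseline ÷ relative clearance = 226 / 0.832 = 272 mg·h/L.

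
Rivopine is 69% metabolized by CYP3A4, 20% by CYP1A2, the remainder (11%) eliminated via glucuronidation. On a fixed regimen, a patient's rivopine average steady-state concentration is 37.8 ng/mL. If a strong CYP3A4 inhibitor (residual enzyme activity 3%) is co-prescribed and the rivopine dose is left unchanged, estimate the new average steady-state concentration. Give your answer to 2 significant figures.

1.1 × 10² ng/mL

CYP3A4: 0.69 × 0.03 = 0.0207
CYP1A2: 0.2 (unchanged)
Other: 0.11 (unchanged)
CL_new/CL_old = 0.0207 + 0.2 + 0.11 = 0.3307.
Average steady-state concentration ∝ 1/CL, so new value = 37.8 / 0.3307 = 1.1 × 10² ng/mL.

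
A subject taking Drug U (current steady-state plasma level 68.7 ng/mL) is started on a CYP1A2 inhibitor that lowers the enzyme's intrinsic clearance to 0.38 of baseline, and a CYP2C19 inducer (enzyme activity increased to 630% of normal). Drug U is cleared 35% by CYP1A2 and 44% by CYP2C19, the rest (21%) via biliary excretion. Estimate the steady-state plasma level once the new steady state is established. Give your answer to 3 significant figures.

22.1 ng/mL

The CYP1A2 pathway (35% of clearance) drops to 0.38× activity: 0.35 × 0.38 = 0.133.
The CYP2C19 pathway (44% of clearance) rises to 6.3× activity: 0.44 × 6.3 = 2.772.
The remaining 21% of clearance is unaffected.
Relative clearance = 0.133 + 2.772 + 0.21 = 3.115.
New steady-state plasma level = 68.7 / 3.115 = 22.1 ng/mL (concentration scales inversely with clearance).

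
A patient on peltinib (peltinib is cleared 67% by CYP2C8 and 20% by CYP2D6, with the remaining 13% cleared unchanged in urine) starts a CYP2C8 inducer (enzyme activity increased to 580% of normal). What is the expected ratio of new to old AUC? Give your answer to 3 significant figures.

The CYP2C8 pathway (67% of clearance) rises to 5.8× activity: 0.67 × 5.8 = 3.886.
CYP2D6 (20%) and the residual 13% are unaffected.
New clearance relative to baseline: 3.886 + 0.2 + 0.13 = 4.216.
AUC is inversely proportional to clearance, so the fold-change is 1 / 4.216 = 0.237.

0.237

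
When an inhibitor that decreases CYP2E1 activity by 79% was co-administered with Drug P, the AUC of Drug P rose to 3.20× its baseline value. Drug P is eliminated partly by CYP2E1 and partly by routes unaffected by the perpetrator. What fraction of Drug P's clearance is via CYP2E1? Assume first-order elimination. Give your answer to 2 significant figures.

0.87

Let x = fm,CYP2E1. Because AUC ∝ 1/CL, relative clearance fell to 1/3.20 = 0.3125.
Setting x·0.21 + (1 − x) = 0.3125 and solving: x = (0.3125 − 1)/(0.21 − 1) = 0.87.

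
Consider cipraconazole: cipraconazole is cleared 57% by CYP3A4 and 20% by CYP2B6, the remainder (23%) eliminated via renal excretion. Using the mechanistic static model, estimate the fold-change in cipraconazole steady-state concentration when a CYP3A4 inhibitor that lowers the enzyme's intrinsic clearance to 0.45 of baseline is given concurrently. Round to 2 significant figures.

The CYP3A4 pathway (57% of clearance) falls to 0.45× activity: 0.57 × 0.45 = 0.2565.
CYP2B6 (20%) and the residual 23% are unaffected.
CL_new/CL_old = 0.2565 + 0.2 + 0.23 = 0.6865.
Steady-state concentration is inversely proportional to clearance, so the fold-change is 1 / 0.6865 = 1.5.

1.5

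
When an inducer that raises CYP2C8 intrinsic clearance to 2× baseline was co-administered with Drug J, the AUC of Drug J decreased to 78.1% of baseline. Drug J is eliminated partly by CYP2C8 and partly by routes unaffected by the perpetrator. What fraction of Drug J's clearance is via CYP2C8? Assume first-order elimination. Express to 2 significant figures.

CL'/CL = 1 / 0.781 = 1.28
2·fm + (1 − fm) = 1.28
fm = (1.28 − 1) / (2 − 1) = 0.28

0.28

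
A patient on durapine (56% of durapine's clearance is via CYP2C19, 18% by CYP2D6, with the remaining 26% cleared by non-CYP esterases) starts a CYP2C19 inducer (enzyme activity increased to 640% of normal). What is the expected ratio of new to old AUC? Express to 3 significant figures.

0.249

CYP2C19: 0.56 × 6.4 = 3.584
CYP2D6: 0.18 (unchanged)
Other: 0.26 (unchanged)
CL_new/CL_old = 3.584 + 0.18 + 0.26 = 4.024.
AUC is inversely proportional to clearance, so the fold-change is 1 / 4.024 = 0.249.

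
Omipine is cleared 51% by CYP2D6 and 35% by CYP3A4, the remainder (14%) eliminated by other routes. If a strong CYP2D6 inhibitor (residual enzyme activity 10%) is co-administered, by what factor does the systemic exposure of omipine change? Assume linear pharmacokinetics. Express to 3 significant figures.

1.85

The CYP2D6 pathway (51% of clearance) is reduced to 0.1× activity: 0.51 × 0.1 = 0.051.
CYP3A4 (35%) and the residual 14% are unaffected.
CL_new/CL_old = 0.051 + 0.35 + 0.14 = 0.541.
Since systemic exposure ∝ 1/CL, the ratio is 1 / 0.541 = 1.85.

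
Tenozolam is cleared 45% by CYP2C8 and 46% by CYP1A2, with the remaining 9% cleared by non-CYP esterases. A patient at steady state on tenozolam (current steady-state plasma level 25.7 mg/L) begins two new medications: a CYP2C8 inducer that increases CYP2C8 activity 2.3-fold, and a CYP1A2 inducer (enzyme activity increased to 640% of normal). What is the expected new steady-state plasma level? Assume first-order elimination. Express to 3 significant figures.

The CYP2C8 pathway (45% of clearance) is boosted to 2.3× activity: 0.45 × 2.3 = 1.035.
The CYP1A2 pathway (46% of clearance) rises to 6.4× activity: 0.46 × 6.4 = 2.944.
Non-CYP routes (9%) are unchanged.
New clearance relative to baseline: 1.035 + 2.944 + 0.09 = 4.069.
Dividing the baseline by the relative clearance: 25.7 / 4.069 = 6.32 mg/L.

6.32 mg/L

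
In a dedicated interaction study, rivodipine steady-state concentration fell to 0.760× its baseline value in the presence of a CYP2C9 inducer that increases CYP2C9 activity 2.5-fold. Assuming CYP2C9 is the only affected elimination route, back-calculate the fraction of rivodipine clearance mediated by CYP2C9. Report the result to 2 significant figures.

0.21

Write x for the fraction cleared via CYP2C9. The observed steady-state concentration change means clearance rose to 1/0.760 = 1.316 of baseline.
Only the CYP2C9 route changed, so 1.316 = x·2.5 + (1 − x), giving x = 0.21.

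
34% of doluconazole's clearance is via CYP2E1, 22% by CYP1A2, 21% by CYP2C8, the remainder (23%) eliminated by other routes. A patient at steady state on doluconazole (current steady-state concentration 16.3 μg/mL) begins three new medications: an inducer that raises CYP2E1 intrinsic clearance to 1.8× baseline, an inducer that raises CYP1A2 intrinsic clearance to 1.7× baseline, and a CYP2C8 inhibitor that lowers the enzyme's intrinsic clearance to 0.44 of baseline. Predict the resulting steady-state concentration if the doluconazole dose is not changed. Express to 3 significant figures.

12.5 μg/mL

CYP2E1: 0.34 × 1.8 = 0.612
CYP1A2: 0.22 × 1.7 = 0.374
CYP2C8: 0.21 × 0.44 = 0.0924
Other: 0.23 (unchanged)
CL_new/CL_old = 0.612 + 0.374 + 0.0924 + 0.23 = 1.3084.
Steady-state concentration ∝ 1/CL: new value = 16.3 / 1.3084 = 12.5 μg/mL.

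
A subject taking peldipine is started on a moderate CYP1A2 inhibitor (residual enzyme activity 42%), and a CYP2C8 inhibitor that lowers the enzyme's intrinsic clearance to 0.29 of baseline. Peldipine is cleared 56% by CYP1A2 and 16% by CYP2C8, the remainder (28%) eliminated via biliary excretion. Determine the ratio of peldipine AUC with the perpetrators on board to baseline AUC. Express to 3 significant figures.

CYP1A2: 0.56 × 0.42 = 0.2352
CYP2C8: 0.16 × 0.29 = 0.0464
Other: 0.28 (unchanged)
Relative clearance = 0.2352 + 0.0464 + 0.28 = 0.5616.
Net AUC ratio = 1 / 0.5616 = 1.78.

1.78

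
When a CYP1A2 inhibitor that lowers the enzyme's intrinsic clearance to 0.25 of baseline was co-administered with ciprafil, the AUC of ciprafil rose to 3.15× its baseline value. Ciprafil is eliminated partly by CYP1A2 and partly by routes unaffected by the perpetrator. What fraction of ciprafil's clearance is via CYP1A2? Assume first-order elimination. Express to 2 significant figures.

CL'/CL = 1 / 3.15 = 0.3175
0.25·fm + (1 − fm) = 0.3175
fm = (0.3175 − 1) / (0.25 − 1) = 0.91

0.91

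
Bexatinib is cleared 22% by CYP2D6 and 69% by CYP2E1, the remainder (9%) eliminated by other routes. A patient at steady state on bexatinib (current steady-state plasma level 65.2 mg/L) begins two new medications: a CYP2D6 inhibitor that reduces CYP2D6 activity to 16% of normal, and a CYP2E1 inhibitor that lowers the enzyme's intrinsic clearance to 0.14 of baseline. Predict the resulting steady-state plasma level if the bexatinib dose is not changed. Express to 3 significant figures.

The CYP2D6 pathway (22% of clearance) drops to 0.16× activity: 0.22 × 0.16 = 0.0352.
The CYP2E1 pathway (69% of clearance) falls to 0.14× activity: 0.69 × 0.14 = 0.0966.
The remaining 9% of clearance is unaffected.
Relative clearance = 0.0352 + 0.0966 + 0.09 = 0.2218.
New steady-state plasma level = 65.2 / 0.2218 = 294 mg/L (concentration scales inversely with clearance).

294 mg/L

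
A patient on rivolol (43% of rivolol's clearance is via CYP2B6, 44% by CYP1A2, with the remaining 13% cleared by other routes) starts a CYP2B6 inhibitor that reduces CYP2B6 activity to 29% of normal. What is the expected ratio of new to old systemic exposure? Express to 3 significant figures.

CYP2B6: 0.43 × 0.29 = 0.1247
CYP1A2: 0.44 (unchanged)
Other: 0.13 (unchanged)
New clearance relative to baseline: 0.1247 + 0.44 + 0.13 = 0.6947.
Since systemic exposure ∝ 1/CL, the ratio is 1 / 0.6947 = 1.44.

1.44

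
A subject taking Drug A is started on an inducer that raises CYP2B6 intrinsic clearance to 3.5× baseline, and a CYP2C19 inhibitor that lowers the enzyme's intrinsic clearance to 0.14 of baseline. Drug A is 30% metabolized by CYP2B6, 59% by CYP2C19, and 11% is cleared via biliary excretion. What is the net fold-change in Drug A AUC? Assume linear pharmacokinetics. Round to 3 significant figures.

0.805

The CYP2B6 pathway (30% of clearance) rises to 3.5× activity: 0.3 × 3.5 = 1.05.
The CYP2C19 pathway (59% of clearance) falls to 0.14× activity: 0.59 × 0.14 = 0.0826.
Non-CYP routes (11%) are unchanged.
CL_new/CL_old = 1.05 + 0.0826 + 0.11 = 1.2426.
Because AUC varies inversely with clearance, the combined effect is 1 / 1.2426 = 0.805.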